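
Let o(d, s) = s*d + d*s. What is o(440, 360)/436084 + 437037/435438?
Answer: 146404457/84620118 ≈ 1.7301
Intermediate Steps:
o(d, s) = 2*d*s (o(d, s) = d*s + d*s = 2*d*s)
o(440, 360)/436084 + 437037/435438 = (2*440*360)/436084 + 437037/435438 = 316800*(1/436084) + 437037*(1/435438) = 7200/9911 + 145679/145146 = 146404457/84620118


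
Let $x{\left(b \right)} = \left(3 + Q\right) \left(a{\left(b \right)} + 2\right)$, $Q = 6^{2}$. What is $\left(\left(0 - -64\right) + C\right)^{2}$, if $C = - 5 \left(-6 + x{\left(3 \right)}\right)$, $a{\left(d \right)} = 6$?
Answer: $2149156$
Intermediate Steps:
$Q = 36$
$x{\left(b \right)} = 312$ ($x{\left(b \right)} = \left(3 + 36\right) \left(6 + 2\right) = 39 \cdot 8 = 312$)
$C = -1530$ ($C = - 5 \left(-6 + 312\right) = \left(-5\right) 306 = -1530$)
$\left(\left(0 - -64\right) + C\right)^{2} = \left(\left(0 - -64\right) - 1530\right)^{2} = \left(\left(0 + 64\right) - 1530\right)^{2} = \left(64 - 1530\right)^{2} = \left(-1466\right)^{2} = 2149156$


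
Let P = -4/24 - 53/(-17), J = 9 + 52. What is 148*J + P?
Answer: 921157/102 ≈ 9031.0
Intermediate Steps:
J = 61
P = 301/102 (P = -4*1/24 - 53*(-1/17) = -⅙ + 53/17 = 301/102 ≈ 2.9510)
148*J + P = 148*61 + 301/102 = 9028 + 301/102 = 921157/102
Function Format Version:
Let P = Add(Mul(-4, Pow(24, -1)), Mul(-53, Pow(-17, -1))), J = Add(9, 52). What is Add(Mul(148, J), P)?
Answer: Rational(921157, 102) ≈ 9031.0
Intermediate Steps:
J = 61
P = Rational(301, 102) (P = Add(Mul(-4, Rational(1, 24)), Mul(-53, Rational(-1, 17))) = Add(Rational(-1, 6), Rational(53, 17)) = Rational(301, 102) ≈ 2.9510)
Add(Mul(148, J), P) = Add(Mul(148, 61), Rational(301, 102)) = Add(9028, Rational(301, 102)) = Rational(921157, 102)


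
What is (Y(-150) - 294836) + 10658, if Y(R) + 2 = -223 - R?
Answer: -284253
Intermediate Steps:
Y(R) = -225 - R (Y(R) = -2 + (-223 - R) = -225 - R)
(Y(-150) - 294836) + 10658 = ((-225 - 1*(-150)) - 294836) + 10658 = ((-225 + 150) - 294836) + 10658 = (-75 - 294836) + 10658 = -294911 + 10658 = -284253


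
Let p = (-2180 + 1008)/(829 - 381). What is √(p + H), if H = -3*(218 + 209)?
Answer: I*√1006355/28 ≈ 35.828*I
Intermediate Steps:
H = -1281 (H = -3*427 = -1281)
p = -293/112 (p = -1172/448 = -1172*1/448 = -293/112 ≈ -2.6161)
√(p + H) = √(-293/112 - 1281) = √(-143765/112) = I*√1006355/28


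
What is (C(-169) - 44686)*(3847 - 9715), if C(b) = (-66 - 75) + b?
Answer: 264036528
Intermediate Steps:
C(b) = -141 + b
(C(-169) - 44686)*(3847 - 9715) = ((-141 - 169) - 44686)*(3847 - 9715) = (-310 - 44686)*(-5868) = -44996*(-5868) = 264036528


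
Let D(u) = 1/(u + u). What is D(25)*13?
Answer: 13/50 ≈ 0.26000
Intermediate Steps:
D(u) = 1/(2*u)
D(25)*13 = ((½)/25)*13 = ((½)*(1/25))*13 = (1/50)*13 = 13/50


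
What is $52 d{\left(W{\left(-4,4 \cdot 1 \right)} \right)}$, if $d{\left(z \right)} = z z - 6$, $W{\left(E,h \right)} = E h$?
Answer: $13000$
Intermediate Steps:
$d{\left(z \right)} = -6 + z^{2}$ ($d{\left(z \right)} = z^{2} - 6 = -6 + z^{2}$)
$52 d{\left(W{\left(-4,4 \cdot 1 \right)} \right)} = 52 \left(-6 + \left(- 4 \cdot 4 \cdot 1\right)^{2}\right) = 52 \left(-6 + \left(\left(-4\right) 4\right)^{2}\right) = 52 \left(-6 + \left(-16\right)^{2}\right) = 52 \left(-6 + 256\right) = 52 \cdot 250 = 13000$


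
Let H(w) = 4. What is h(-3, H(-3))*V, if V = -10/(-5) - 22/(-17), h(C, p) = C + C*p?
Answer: -840/17 ≈ -49.412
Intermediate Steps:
V = 56/17 (V = -10*(-⅕) - 22*(-1/17) = 2 + 22/17 = 56/17 ≈ 3.2941)
h(-3, H(-3))*V = -3*(1 + 4)*(56/17) = -3*5*(56/17) = -15*56/17 = -840/17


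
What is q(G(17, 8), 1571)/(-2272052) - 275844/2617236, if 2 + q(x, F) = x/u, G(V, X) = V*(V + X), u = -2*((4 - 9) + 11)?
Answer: -208877994547/1982165429424 ≈ -0.10538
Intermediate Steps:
u = -12 (u = -2*(-5 + 11) = -2*6 = -12)
q(x, F) = -2 - x/12 (q(x, F) = -2 + x/(-12) = -2 + x*(-1/12) = -2 - x/12)
q(G(17, 8), 1571)/(-2272052) - 275844/2617236 = (-2 - 17*(17 + 8)/12)/(-2272052) - 275844/2617236 = (-2 - 17*25/12)*(-1/2272052) - 275844*1/2617236 = (-2 - 1/12*425)*(-1/2272052) - 22987/218103 = (-2 - 425/12)*(-1/2272052) - 22987/218103 = -449/12*(-1/2272052) - 22987/218103 = 449/27264624 - 22987/218103 = -208877994547/1982165429424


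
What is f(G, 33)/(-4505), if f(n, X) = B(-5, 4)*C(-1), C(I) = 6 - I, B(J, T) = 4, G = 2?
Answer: -28/4505 ≈ -0.0062153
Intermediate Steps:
f(n, X) = 28 (f(n, X) = 4*(6 - 1*(-1)) = 4*(6 + 1) = 4*7 = 28)
f(G, 33)/(-4505) = 28/(-4505) = 28*(-1/4505) = -28/4505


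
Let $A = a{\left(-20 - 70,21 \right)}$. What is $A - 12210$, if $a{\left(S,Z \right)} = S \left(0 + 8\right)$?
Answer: $-12930$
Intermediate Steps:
$a{\left(S,Z \right)} = 8 S$ ($a{\left(S,Z \right)} = S 8 = 8 S$)
$A = -720$ ($A = 8 \left(-20 - 70\right) = 8 \left(-90\right) = -720$)
$A - 12210 = -720 - 12210 = -12930$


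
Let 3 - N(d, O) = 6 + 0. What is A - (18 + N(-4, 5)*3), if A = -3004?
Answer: -3013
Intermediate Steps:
N(d, O) = -3 (N(d, O) = 3 - (6 + 0) = 3 - 1*6 = 3 - 6 = -3)
A - (18 + N(-4, 5)*3) = -3004 - (18 - 3*3) = -3004 - (18 - 9) = -3004 - 1*9 = -3004 - 9 = -3013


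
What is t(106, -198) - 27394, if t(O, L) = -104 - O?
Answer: -27604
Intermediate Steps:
t(106, -198) - 27394 = (-104 - 1*106) - 27394 = (-104 - 106) - 27394 = -210 - 27394 = -27604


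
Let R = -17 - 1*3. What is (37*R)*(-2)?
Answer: 1480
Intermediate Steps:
R = -20 (R = -17 - 3 = -20)
(37*R)*(-2) = (37*(-20))*(-2) = -740*(-2) = 1480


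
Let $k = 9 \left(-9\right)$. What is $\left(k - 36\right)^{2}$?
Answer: $13689$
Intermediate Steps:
$k = -81$
$\left(k - 36\right)^{2} = \left(-81 - 36\right)^{2} = \left(-117\right)^{2} = 13689$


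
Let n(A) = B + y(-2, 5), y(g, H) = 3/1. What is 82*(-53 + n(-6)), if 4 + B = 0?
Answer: -4428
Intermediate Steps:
B = -4 (B = -4 + 0 = -4)
y(g, H) = 3 (y(g, H) = 3*1 = 3)
n(A) = -1 (n(A) = -4 + 3 = -1)
82*(-53 + n(-6)) = 82*(-53 - 1) = 82*(-54) = -4428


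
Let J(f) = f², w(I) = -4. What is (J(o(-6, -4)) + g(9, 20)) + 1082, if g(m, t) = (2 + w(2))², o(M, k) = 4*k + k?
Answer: 1486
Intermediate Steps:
o(M, k) = 5*k
g(m, t) = 4 (g(m, t) = (2 - 4)² = (-2)² = 4)
(J(o(-6, -4)) + g(9, 20)) + 1082 = ((5*(-4))² + 4) + 1082 = ((-20)² + 4) + 1082 = (400 + 4) + 1082 = 404 + 1082 = 1486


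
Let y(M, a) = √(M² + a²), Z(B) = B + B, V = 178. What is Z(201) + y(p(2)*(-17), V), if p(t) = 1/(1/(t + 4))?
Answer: 402 + 2*√10522 ≈ 607.15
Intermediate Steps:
Z(B) = 2*B
p(t) = 4 + t (p(t) = 1/(1/(4 + t)) = 4 + t)
Z(201) + y(p(2)*(-17), V) = 2*201 + √(((4 + 2)*(-17))² + 178²) = 402 + √((6*(-17))² + 31684) = 402 + √((-102)² + 31684) = 402 + √(10404 + 31684) = 402 + √42088 = 402 + 2*√10522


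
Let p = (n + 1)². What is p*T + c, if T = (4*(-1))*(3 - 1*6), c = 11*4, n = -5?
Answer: 236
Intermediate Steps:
c = 44
p = 16 (p = (-5 + 1)² = (-4)² = 16)
T = 12 (T = -4*(3 - 6) = -4*(-3) = 12)
p*T + c = 16*12 + 44 = 192 + 44 = 236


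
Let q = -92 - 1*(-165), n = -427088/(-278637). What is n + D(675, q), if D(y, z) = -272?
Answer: -75362176/278637 ≈ -270.47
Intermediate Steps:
n = 427088/278637 (n = -427088*(-1/278637) = 427088/278637 ≈ 1.5328)
q = 73 (q = -92 + 165 = 73)
n + D(675, q) = 427088/278637 - 272 = -75362176/278637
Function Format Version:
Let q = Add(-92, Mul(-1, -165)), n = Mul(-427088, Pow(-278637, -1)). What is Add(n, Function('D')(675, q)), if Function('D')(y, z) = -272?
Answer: Rational(-75362176, 278637) ≈ -270.47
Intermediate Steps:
n = Rational(427088, 278637) (n = Mul(-427088, Rational(-1, 278637)) = Rational(427088, 278637) ≈ 1.5328)
q = 73 (q = Add(-92, 165) = 73)
Add(n, Function('D')(675, q)) = Add(Rational(427088, 278637), -272) = Rational(-75362176, 278637)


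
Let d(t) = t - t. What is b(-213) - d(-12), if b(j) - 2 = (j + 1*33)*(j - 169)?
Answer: 68762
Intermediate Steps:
d(t) = 0
b(j) = 2 + (-169 + j)*(33 + j) (b(j) = 2 + (j + 1*33)*(j - 169) = 2 + (j + 33)*(-169 + j) = 2 + (33 + j)*(-169 + j) = 2 + (-169 + j)*(33 + j))
b(-213) - d(-12) = (-5575 + (-213)² - 136*(-213)) - 1*0 = (-5575 + 45369 + 28968) + 0 = 68762 + 0 = 68762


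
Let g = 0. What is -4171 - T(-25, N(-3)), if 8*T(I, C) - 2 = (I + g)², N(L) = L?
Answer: -33995/8 ≈ -4249.4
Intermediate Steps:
T(I, C) = ¼ + I²/8 (T(I, C) = ¼ + (I + 0)²/8 = ¼ + I²/8)
-4171 - T(-25, N(-3)) = -4171 - (¼ + (⅛)*(-25)²) = -4171 - (¼ + (⅛)*625) = -4171 - (¼ + 625/8) = -4171 - 1*627/8 = -4171 - 627/8 = -33995/8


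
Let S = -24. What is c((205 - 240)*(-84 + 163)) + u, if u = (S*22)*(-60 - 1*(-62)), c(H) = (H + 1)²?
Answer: 7638640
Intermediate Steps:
c(H) = (1 + H)²
u = -1056 (u = (-24*22)*(-60 - 1*(-62)) = -528*(-60 + 62) = -528*2 = -1056)
c((205 - 240)*(-84 + 163)) + u = (1 + (205 - 240)*(-84 + 163))² - 1056 = (1 - 35*79)² - 1056 = (1 - 2765)² - 1056 = (-2764)² - 1056 = 7639696 - 1056 = 7638640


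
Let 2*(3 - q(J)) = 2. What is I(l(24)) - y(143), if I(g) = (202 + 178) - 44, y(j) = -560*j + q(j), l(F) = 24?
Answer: 80414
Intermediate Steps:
q(J) = 2 (q(J) = 3 - ½*2 = 3 - 1 = 2)
y(j) = 2 - 560*j (y(j) = -560*j + 2 = 2 - 560*j)
I(g) = 336 (I(g) = 380 - 44 = 336)
I(l(24)) - y(143) = 336 - (2 - 560*143) = 336 - (2 - 80080) = 336 - 1*(-80078) = 336 + 80078 = 80414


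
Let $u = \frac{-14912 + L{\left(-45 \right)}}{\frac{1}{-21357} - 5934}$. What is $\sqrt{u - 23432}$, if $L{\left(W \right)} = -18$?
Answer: $\frac{i \sqrt{376303545268665646082}}{126732439} \approx 153.07 i$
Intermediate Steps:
$u = \frac{318860010}{126732439}$ ($u = \frac{-14912 - 18}{\frac{1}{-21357} - 5934} = - \frac{14930}{- \frac{1}{21357} - 5934} = - \frac{14930}{- \frac{126732439}{21357}} = \left(-14930\right) \left(- \frac{21357}{126732439}\right) = \frac{318860010}{126732439} \approx 2.516$)
$\sqrt{u - 23432} = \sqrt{\frac{318860010}{126732439} - 23432} = \sqrt{- \frac{2969275650638}{126732439}} = \frac{i \sqrt{376303545268665646082}}{126732439}$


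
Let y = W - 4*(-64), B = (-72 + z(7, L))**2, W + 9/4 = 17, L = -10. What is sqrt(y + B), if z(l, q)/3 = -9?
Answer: sqrt(40287)/2 ≈ 100.36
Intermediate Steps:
z(l, q) = -27 (z(l, q) = 3*(-9) = -27)
W = 59/4 (W = -9/4 + 17 = 59/4 ≈ 14.750)
B = 9801 (B = (-72 - 27)**2 = (-99)**2 = 9801)
y = 1083/4 (y = 59/4 - 4*(-64) = 59/4 + 256 = 1083/4 ≈ 270.75)
sqrt(y + B) = sqrt(1083/4 + 9801) = sqrt(40287/4) = sqrt(40287)/2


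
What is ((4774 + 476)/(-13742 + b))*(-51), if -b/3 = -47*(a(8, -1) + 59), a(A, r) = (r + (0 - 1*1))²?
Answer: 267750/4859 ≈ 55.104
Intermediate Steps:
a(A, r) = (-1 + r)² (a(A, r) = (r + (0 - 1))² = (r - 1)² = (-1 + r)²)
b = 8883 (b = -(-141)*((-1 - 1)² + 59) = -(-141)*((-2)² + 59) = -(-141)*(4 + 59) = -(-141)*63 = -3*(-2961) = 8883)
((4774 + 476)/(-13742 + b))*(-51) = ((4774 + 476)/(-13742 + 8883))*(-51) = (5250/(-4859))*(-51) = (5250*(-1/4859))*(-51) = -5250/4859*(-51) = 267750/4859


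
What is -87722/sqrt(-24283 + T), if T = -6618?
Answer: 87722*I*sqrt(30901)/30901 ≈ 499.02*I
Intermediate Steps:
-87722/sqrt(-24283 + T) = -87722/sqrt(-24283 - 6618) = -87722*(-I*sqrt(30901)/30901) = -(-87722)*I*sqrt(30901)/30901 = 87722*I*sqrt(30901)/30901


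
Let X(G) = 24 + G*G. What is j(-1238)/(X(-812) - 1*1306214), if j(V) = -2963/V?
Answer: -2963/800795348 ≈ -3.7001e-6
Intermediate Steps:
X(G) = 24 + G**2
j(-1238)/(X(-812) - 1*1306214) = (-2963/(-1238))/((24 + (-812)**2) - 1*1306214) = (-2963*(-1/1238))/((24 + 659344) - 1306214) = 2963/(1238*(659368 - 1306214)) = (2963/1238)/(-646846) = (2963/1238)*(-1/646846) = -2963/800795348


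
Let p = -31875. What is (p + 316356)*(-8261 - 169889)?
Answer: -50680290150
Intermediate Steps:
(p + 316356)*(-8261 - 169889) = (-31875 + 316356)*(-8261 - 169889) = 284481*(-178150) = -50680290150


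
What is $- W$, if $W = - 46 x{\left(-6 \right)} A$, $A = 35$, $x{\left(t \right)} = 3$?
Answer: $4830$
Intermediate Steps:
$W = -4830$ ($W = \left(-46\right) 3 \cdot 35 = \left(-138\right) 35 = -4830$)
$- W = \left(-1\right) \left(-4830\right) = 4830$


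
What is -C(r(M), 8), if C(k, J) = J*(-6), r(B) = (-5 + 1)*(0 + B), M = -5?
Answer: 48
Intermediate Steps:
r(B) = -4*B
C(k, J) = -6*J
-C(r(M), 8) = -(-6)*8 = -1*(-48) = 48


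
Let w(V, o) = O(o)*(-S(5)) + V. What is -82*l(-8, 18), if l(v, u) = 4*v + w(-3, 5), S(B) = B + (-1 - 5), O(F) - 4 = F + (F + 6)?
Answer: 1230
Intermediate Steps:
O(F) = 10 + 2*F (O(F) = 4 + (F + (F + 6)) = 4 + (F + (6 + F)) = 4 + (6 + 2*F) = 10 + 2*F)
S(B) = -6 + B (S(B) = B - 6 = -6 + B)
w(V, o) = 10 + V + 2*o (w(V, o) = (10 + 2*o)*(-(-6 + 5)) + V = (10 + 2*o)*(-1*(-1)) + V = (10 + 2*o)*1 + V = (10 + 2*o) + V = 10 + V + 2*o)
l(v, u) = 17 + 4*v (l(v, u) = 4*v + (10 - 3 + 2*5) = 4*v + (10 - 3 + 10) = 4*v + 17 = 17 + 4*v)
-82*l(-8, 18) = -82*(17 + 4*(-8)) = -82*(17 - 32) = -82*(-15) = 1230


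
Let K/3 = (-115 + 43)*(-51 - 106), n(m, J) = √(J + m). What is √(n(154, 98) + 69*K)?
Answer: √(2339928 + 6*√7) ≈ 1529.7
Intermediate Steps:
K = 33912 (K = 3*((-115 + 43)*(-51 - 106)) = 3*(-72*(-157)) = 3*11304 = 33912)
√(n(154, 98) + 69*K) = √(√(98 + 154) + 69*33912) = √(√252 + 2339928) = √(6*√7 + 2339928) = √(2339928 + 6*√7)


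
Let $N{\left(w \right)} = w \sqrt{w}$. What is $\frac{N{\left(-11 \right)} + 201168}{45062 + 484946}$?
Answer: $\frac{25146}{66251} - \frac{11 i \sqrt{11}}{530008} \approx 0.37956 - 6.8835 \cdot 10^{-5} i$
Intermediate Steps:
$N{\left(w \right)} = w^{\frac{3}{2}}$
$\frac{N{\left(-11 \right)} + 201168}{45062 + 484946} = \frac{\left(-11\right)^{\frac{3}{2}} + 201168}{45062 + 484946} = \frac{- 11 i \sqrt{11} + 201168}{530008} = \left(201168 - 11 i \sqrt{11}\right) \frac{1}{530008} = \frac{25146}{66251} - \frac{11 i \sqrt{11}}{530008}$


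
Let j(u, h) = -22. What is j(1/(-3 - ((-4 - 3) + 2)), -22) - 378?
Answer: -400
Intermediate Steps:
j(1/(-3 - ((-4 - 3) + 2)), -22) - 378 = -22 - 378 = -400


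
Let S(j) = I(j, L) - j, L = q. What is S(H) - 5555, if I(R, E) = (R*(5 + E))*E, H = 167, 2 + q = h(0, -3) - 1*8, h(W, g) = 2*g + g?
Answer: 38700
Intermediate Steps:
h(W, g) = 3*g
q = -19 (q = -2 + (3*(-3) - 1*8) = -2 + (-9 - 8) = -2 - 17 = -19)
L = -19
I(R, E) = E*R*(5 + E)
S(j) = 265*j (S(j) = -19*j*(5 - 19) - j = -19*j*(-14) - j = 266*j - j = 265*j)
S(H) - 5555 = 265*167 - 5555 = 44255 - 5555 = 38700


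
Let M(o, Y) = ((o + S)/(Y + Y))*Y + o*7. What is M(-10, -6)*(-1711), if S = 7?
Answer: 244673/2 ≈ 1.2234e+5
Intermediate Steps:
M(o, Y) = 7/2 + 15*o/2 (M(o, Y) = ((o + 7)/(Y + Y))*Y + o*7 = ((7 + o)/((2*Y)))*Y + 7*o = ((7 + o)*(1/(2*Y)))*Y + 7*o = ((7 + o)/(2*Y))*Y + 7*o = (7/2 + o/2) + 7*o = 7/2 + 15*o/2)
M(-10, -6)*(-1711) = (7/2 + (15/2)*(-10))*(-1711) = (7/2 - 75)*(-1711) = -143/2*(-1711) = 244673/2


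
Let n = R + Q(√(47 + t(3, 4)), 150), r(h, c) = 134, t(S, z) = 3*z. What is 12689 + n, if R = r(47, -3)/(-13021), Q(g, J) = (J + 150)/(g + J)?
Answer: 3708362805735/292204261 - 300*√59/22441 ≈ 12691.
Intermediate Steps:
Q(g, J) = (150 + J)/(J + g)
R = -134/13021 (R = 134/(-13021) = 134*(-1/13021) = -134/13021 ≈ -0.010291)
n = -134/13021 + 300/(150 + √59) (n = -134/13021 + (150 + 150)/(150 + √(47 + 3*4)) = -134/13021 + 300/(150 + √(47 + 12)) = -134/13021 + 300/(150 + √59) ≈ 1.8923)
12689 + n = 12689 + (582937906/292204261 - 300*√59/22441) = 3708362805735/292204261 - 300*√59/22441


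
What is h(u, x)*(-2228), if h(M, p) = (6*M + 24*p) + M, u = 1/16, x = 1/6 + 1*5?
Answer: -1108987/4 ≈ -2.7725e+5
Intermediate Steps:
x = 31/6 (x = ⅙ + 5 = 31/6 ≈ 5.1667)
u = 1/16 ≈ 0.062500
h(M, p) = 7*M + 24*p
h(u, x)*(-2228) = (7*(1/16) + 24*(31/6))*(-2228) = (7/16 + 124)*(-2228) = (1991/16)*(-2228) = -1108987/4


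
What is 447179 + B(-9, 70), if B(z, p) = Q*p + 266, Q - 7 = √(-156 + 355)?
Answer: 447935 + 70*√199 ≈ 4.4892e+5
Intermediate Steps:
Q = 7 + √199 (Q = 7 + √(-156 + 355) = 7 + √199 ≈ 21.107)
B(z, p) = 266 + p*(7 + √199) (B(z, p) = (7 + √199)*p + 266 = p*(7 + √199) + 266 = 266 + p*(7 + √199))
447179 + B(-9, 70) = 447179 + (266 + 70*(7 + √199)) = 447179 + (266 + (490 + 70*√199)) = 447179 + (756 + 70*√199) = 447935 + 70*√199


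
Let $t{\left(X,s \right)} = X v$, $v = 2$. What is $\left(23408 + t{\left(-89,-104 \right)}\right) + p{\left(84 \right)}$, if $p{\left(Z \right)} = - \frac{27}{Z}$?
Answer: $\frac{650431}{28} \approx 23230.0$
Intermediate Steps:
$t{\left(X,s \right)} = 2 X$ ($t{\left(X,s \right)} = X 2 = 2 X$)
$\left(23408 + t{\left(-89,-104 \right)}\right) + p{\left(84 \right)} = \left(23408 + 2 \left(-89\right)\right) - \frac{27}{84} = \left(23408 - 178\right) - \frac{9}{28} = 23230 - \frac{9}{28} = \frac{650431}{28}$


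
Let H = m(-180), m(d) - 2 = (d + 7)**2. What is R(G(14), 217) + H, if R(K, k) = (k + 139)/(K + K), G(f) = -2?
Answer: 29842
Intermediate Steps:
m(d) = 2 + (7 + d)**2 (m(d) = 2 + (d + 7)**2 = 2 + (7 + d)**2)
R(K, k) = (139 + k)/(2*K) (R(K, k) = (139 + k)/((2*K)) = (139 + k)*(1/(2*K)) = (139 + k)/(2*K))
H = 29931 (H = 2 + (7 - 180)**2 = 2 + (-173)**2 = 2 + 29929 = 29931)
R(G(14), 217) + H = (1/2)*(139 + 217)/(-2) + 29931 = (1/2)*(-1/2)*356 + 29931 = -89 + 29931 = 29842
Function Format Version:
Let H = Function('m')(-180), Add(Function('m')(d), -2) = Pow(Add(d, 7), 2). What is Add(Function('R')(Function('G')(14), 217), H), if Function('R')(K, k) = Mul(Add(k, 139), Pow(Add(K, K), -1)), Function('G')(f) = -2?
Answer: 29842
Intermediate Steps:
Function('m')(d) = Add(2, Pow(Add(7, d), 2)) (Function('m')(d) = Add(2, Pow(Add(d, 7), 2)) = Add(2, Pow(Add(7, d), 2)))
Function('R')(K, k) = Mul(Rational(1, 2), Pow(K, -1), Add(139, k)) (Function('R')(K, k) = Mul(Add(139, k), Pow(Mul(2, K), -1)) = Mul(Add(139, k), Mul(Rational(1, 2), Pow(K, -1))) = Mul(Rational(1, 2), Pow(K, -1), Add(139, k)))
H = 29931 (H = Add(2, Pow(Add(7, -180), 2)) = Add(2, Pow(-173, 2)) = Add(2, 29929) = 29931)
Add(Function('R')(Function('G')(14), 217), H) = Add(Mul(Rational(1, 2), Pow(-2, -1), Add(139, 217)), 29931) = Add(Mul(Rational(1, 2), Rational(-1, 2), 356), 29931) = Add(-89, 29931) = 29842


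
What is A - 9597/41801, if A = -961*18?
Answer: -723083295/41801 ≈ -17298.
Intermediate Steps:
A = -17298
A - 9597/41801 = -17298 - 9597/41801 = -723083295/41801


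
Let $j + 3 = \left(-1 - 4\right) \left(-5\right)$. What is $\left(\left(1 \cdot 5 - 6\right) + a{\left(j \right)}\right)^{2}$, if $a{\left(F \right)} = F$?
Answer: $441$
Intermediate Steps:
$j = 22$ ($j = -3 + \left(-1 - 4\right) \left(-5\right) = -3 - -25 = -3 + 25 = 22$)
$\left(\left(1 \cdot 5 - 6\right) + a{\left(j \right)}\right)^{2} = \left(\left(1 \cdot 5 - 6\right) + 22\right)^{2} = \left(\left(5 - 6\right) + 22\right)^{2} = \left(-1 + 22\right)^{2} = 21^{2} = 441$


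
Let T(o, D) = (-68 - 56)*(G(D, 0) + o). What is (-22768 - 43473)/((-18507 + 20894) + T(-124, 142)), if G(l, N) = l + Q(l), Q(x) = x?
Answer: 66241/17453 ≈ 3.7954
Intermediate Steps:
G(l, N) = 2*l (G(l, N) = l + l = 2*l)
T(o, D) = -248*D - 124*o (T(o, D) = (-68 - 56)*(2*D + o) = -124*(o + 2*D) = -248*D - 124*o)
(-22768 - 43473)/((-18507 + 20894) + T(-124, 142)) = (-22768 - 43473)/((-18507 + 20894) + (-248*142 - 124*(-124))) = -66241/(2387 + (-35216 + 15376)) = -66241/(2387 - 19840) = -66241/(-17453) = -66241*(-1/17453) = 66241/17453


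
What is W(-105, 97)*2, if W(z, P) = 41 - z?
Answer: 292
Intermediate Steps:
W(-105, 97)*2 = (41 - 1*(-105))*2 = (41 + 105)*2 = 146*2 = 292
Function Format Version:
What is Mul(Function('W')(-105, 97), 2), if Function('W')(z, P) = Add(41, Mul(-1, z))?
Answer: 292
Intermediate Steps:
Mul(Function('W')(-105, 97), 2) = Mul(Add(41, Mul(-1, -105)), 2) = Mul(Add(41, 105), 2) = Mul(146, 2) = 292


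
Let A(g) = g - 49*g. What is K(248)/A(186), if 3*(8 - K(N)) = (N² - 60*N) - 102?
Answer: 23249/13392 ≈ 1.7360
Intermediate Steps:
K(N) = 42 + 20*N - N²/3 (K(N) = 8 - ((N² - 60*N) - 102)/3 = 8 - (-102 + N² - 60*N)/3 = 8 + (34 + 20*N - N²/3) = 42 + 20*N - N²/3)
A(g) = -48*g (A(g) = g - 49*g = -48*g)
K(248)/A(186) = (42 + 20*248 - ⅓*248²)/((-48*186)) = (42 + 4960 - ⅓*61504)/(-8928) = (42 + 4960 - 61504/3)*(-1/8928) = -46498/3*(-1/8928) = 23249/13392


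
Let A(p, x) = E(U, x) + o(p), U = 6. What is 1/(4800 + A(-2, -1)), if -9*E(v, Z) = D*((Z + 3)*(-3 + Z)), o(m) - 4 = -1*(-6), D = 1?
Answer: 9/43298 ≈ 0.00020786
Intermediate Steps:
o(m) = 10 (o(m) = 4 - 1*(-6) = 4 + 6 = 10)
E(v, Z) = -(-3 + Z)*(3 + Z)/9 (E(v, Z) = -(Z + 3)*(-3 + Z)/9 = -(3 + Z)*(-3 + Z)/9 = -(-3 + Z)*(3 + Z)/9)
A(p, x) = 11 - x**2/9 (A(p, x) = (1 - x**2/9) + 10 = 11 - x**2/9)
1/(4800 + A(-2, -1)) = 1/(4800 + (11 - 1/9*(-1)**2)) = 1/(4800 + (11 - 1/9*1)) = 1/(4800 + (11 - 1/9)) = 1/(4800 + 98/9) = 1/(43298/9) = 9/43298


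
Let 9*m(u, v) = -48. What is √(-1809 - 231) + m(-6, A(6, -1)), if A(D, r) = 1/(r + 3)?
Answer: -16/3 + 2*I*√510 ≈ -5.3333 + 45.166*I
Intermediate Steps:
A(D, r) = 1/(3 + r)
m(u, v) = -16/3 (m(u, v) = (⅑)*(-48) = -16/3)
√(-1809 - 231) + m(-6, A(6, -1)) = √(-1809 - 231) - 16/3 = √(-2040) - 16/3 = 2*I*√510 - 16/3 = -16/3 + 2*I*√510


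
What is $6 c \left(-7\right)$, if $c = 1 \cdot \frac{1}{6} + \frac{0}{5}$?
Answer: $-7$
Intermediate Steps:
$c = \frac{1}{6}$ ($c = 1 \cdot \frac{1}{6} + 0 \cdot \frac{1}{5} = \frac{1}{6} + 0 = \frac{1}{6} \approx 0.16667$)
$6 c \left(-7\right) = 6 \cdot \frac{1}{6} \left(-7\right) = 1 \left(-7\right) = -7$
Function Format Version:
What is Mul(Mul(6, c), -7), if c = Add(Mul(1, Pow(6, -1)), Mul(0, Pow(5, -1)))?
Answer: -7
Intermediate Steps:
c = Rational(1, 6) (c = Add(Mul(1, Rational(1, 6)), Mul(0, Rational(1, 5))) = Add(Rational(1, 6), 0) = Rational(1, 6) ≈ 0.16667)
Mul(Mul(6, c), -7) = Mul(Mul(6, Rational(1, 6)), -7) = Mul(1, -7) = -7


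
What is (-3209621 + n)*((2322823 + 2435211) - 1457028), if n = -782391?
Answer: -13177655564072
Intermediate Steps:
(-3209621 + n)*((2322823 + 2435211) - 1457028) = (-3209621 - 782391)*((2322823 + 2435211) - 1457028) = -3992012*(4758034 - 1457028) = -3992012*3301006 = -13177655564072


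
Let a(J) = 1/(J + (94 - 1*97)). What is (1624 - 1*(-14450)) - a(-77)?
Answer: 1285921/80 ≈ 16074.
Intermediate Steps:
a(J) = 1/(-3 + J) (a(J) = 1/(J + (94 - 97)) = 1/(J - 3) = 1/(-3 + J))
(1624 - 1*(-14450)) - a(-77) = (1624 - 1*(-14450)) - 1/(-3 - 77) = (1624 + 14450) - 1/(-80) = 16074 - 1*(-1/80) = 16074 + 1/80 = 1285921/80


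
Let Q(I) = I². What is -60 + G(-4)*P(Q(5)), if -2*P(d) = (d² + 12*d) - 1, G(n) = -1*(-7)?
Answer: -3294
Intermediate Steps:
G(n) = 7
P(d) = ½ - 6*d - d²/2 (P(d) = -((d² + 12*d) - 1)/2 = -(-1 + d² + 12*d)/2 = ½ - 6*d - d²/2)
-60 + G(-4)*P(Q(5)) = -60 + 7*(½ - 6*5² - (5²)²/2) = -60 + 7*(½ - 6*25 - ½*25²) = -60 + 7*(½ - 150 - ½*625) = -60 + 7*(½ - 150 - 625/2) = -60 + 7*(-462) = -60 - 3234 = -3294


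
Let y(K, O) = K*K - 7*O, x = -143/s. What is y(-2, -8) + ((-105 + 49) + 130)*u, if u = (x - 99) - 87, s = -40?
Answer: -268789/20 ≈ -13439.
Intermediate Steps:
x = 143/40 (x = -143/(-40) = -143*(-1/40) = 143/40 ≈ 3.5750)
y(K, O) = K² - 7*O
u = -7297/40 (u = (143/40 - 99) - 87 = -3817/40 - 87 = -7297/40 ≈ -182.43)
y(-2, -8) + ((-105 + 49) + 130)*u = ((-2)² - 7*(-8)) + ((-105 + 49) + 130)*(-7297/40) = (4 + 56) + (-56 + 130)*(-7297/40) = 60 + 74*(-7297/40) = 60 - 269989/20 = -268789/20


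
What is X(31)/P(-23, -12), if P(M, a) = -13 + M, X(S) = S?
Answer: -31/36 ≈ -0.86111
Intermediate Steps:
X(31)/P(-23, -12) = 31/(-13 - 23) = 31/(-36) = 31*(-1/36) = -31/36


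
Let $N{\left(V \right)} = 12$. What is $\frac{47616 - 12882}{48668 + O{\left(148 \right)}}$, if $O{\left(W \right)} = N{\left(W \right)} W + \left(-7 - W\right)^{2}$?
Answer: $\frac{11578}{24823} \approx 0.46642$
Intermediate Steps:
$O{\left(W \right)} = \left(-7 - W\right)^{2} + 12 W$ ($O{\left(W \right)} = 12 W + \left(-7 - W\right)^{2} = \left(-7 - W\right)^{2} + 12 W$)
$\frac{47616 - 12882}{48668 + O{\left(148 \right)}} = \frac{47616 - 12882}{48668 + \left(\left(7 + 148\right)^{2} + 12 \cdot 148\right)} = \frac{34734}{48668 + \left(155^{2} + 1776\right)} = \frac{34734}{48668 + \left(24025 + 1776\right)} = \frac{34734}{48668 + 25801} = \frac{34734}{74469} = 34734 \cdot \frac{1}{74469} = \frac{11578}{24823}$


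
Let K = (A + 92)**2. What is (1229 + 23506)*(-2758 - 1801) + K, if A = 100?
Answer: -112730001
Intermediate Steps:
K = 36864 (K = (100 + 92)**2 = 192**2 = 36864)
(1229 + 23506)*(-2758 - 1801) + K = (1229 + 23506)*(-2758 - 1801) + 36864 = 24735*(-4559) + 36864 = -112766865 + 36864 = -112730001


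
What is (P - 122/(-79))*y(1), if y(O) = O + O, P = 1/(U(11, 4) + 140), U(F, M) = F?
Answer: 37002/11929 ≈ 3.1019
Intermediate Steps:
P = 1/151 (P = 1/(11 + 140) = 1/151 ≈ 0.0066225)
y(O) = 2*O
(P - 122/(-79))*y(1) = (1/151 - 122/(-79))*(2*1) = (1/151 - 122*(-1/79))*2 = (1/151 + 122/79)*2 = (18501/11929)*2 = 37002/11929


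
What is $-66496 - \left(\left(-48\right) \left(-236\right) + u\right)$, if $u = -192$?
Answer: $-77632$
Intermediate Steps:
$-66496 - \left(\left(-48\right) \left(-236\right) + u\right) = -66496 - \left(\left(-48\right) \left(-236\right) - 192\right) = -66496 - \left(11328 - 192\right) = -66496 - 11136 = -77632$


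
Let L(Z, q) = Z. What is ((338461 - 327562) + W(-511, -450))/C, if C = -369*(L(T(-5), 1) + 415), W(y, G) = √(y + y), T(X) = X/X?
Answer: -1211/17056 - I*√1022/153504 ≈ -0.071001 - 0.00020826*I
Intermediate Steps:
T(X) = 1
W(y, G) = √2*√y (W(y, G) = √(2*y) = √2*√y)
C = -153504 (C = -369*(1 + 415) = -369*416 = -153504)
((338461 - 327562) + W(-511, -450))/C = ((338461 - 327562) + √2*√(-511))/(-153504) = (10899 + √2*(I*√511))*(-1/153504) = (10899 + I*√1022)*(-1/153504) = -1211/17056 - I*√1022/153504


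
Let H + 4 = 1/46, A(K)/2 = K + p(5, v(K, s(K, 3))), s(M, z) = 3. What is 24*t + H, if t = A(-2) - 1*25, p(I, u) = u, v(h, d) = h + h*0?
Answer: -36615/46 ≈ -795.98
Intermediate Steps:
v(h, d) = h (v(h, d) = h + 0 = h)
A(K) = 4*K (A(K) = 2*(K + K) = 2*(2*K) = 4*K)
H = -183/46 (H = -4 + 1/46 = -183/46 ≈ -3.9783)
t = -33 (t = 4*(-2) - 1*25 = -8 - 25 = -33)
24*t + H = 24*(-33) - 183/46 = -792 - 183/46 = -36615/46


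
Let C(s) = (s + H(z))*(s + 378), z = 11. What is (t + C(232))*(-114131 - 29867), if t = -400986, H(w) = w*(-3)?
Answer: 40261264808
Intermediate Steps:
H(w) = -3*w
C(s) = (-33 + s)*(378 + s) (C(s) = (s - 3*11)*(s + 378) = (s - 33)*(378 + s) = (-33 + s)*(378 + s))
(t + C(232))*(-114131 - 29867) = (-400986 + (-12474 + 232² + 345*232))*(-114131 - 29867) = (-400986 + (-12474 + 53824 + 80040))*(-143998) = (-400986 + 121390)*(-143998) = -279596*(-143998) = 40261264808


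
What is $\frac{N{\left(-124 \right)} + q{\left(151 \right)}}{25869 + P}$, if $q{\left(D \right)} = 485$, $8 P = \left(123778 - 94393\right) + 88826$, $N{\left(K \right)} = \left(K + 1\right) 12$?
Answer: $- \frac{7928}{325163} \approx -0.024382$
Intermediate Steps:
$N{\left(K \right)} = 12 + 12 K$ ($N{\left(K \right)} = \left(1 + K\right) 12 = 12 + 12 K$)
$P = \frac{118211}{8}$ ($P = \frac{\left(123778 - 94393\right) + 88826}{8} = \frac{29385 + 88826}{8} = \frac{1}{8} \cdot 118211 = \frac{118211}{8} \approx 14776.0$)
$\frac{N{\left(-124 \right)} + q{\left(151 \right)}}{25869 + P} = \frac{\left(12 + 12 \left(-124\right)\right) + 485}{25869 + \frac{118211}{8}} = \frac{\left(12 - 1488\right) + 485}{\frac{325163}{8}} = \left(-1476 + 485\right) \frac{8}{325163} = \left(-991\right) \frac{8}{325163} = - \frac{7928}{325163}$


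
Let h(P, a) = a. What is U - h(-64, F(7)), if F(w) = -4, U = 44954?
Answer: 44958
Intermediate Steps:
U - h(-64, F(7)) = 44954 - 1*(-4) = 44954 + 4 = 44958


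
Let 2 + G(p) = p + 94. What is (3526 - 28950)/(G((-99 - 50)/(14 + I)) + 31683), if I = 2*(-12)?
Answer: -254240/317899 ≈ -0.79975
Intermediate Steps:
I = -24
G(p) = 92 + p (G(p) = -2 + (p + 94) = -2 + (94 + p) = 92 + p)
(3526 - 28950)/(G((-99 - 50)/(14 + I)) + 31683) = (3526 - 28950)/((92 + (-99 - 50)/(14 - 24)) + 31683) = -25424/((92 - 149/(-10)) + 31683) = -25424/((92 - 149*(-⅒)) + 31683) = -25424/((92 + 149/10) + 31683) = -25424/(1069/10 + 31683) = -25424/317899/10 = -25424*10/317899 = -254240/317899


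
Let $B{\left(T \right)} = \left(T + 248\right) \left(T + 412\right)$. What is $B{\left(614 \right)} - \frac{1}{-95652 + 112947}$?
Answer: $\frac{15295905539}{17295} \approx 8.8441 \cdot 10^{5}$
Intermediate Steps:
$B{\left(T \right)} = \left(248 + T\right) \left(412 + T\right)$
$B{\left(614 \right)} - \frac{1}{-95652 + 112947} = \left(102176 + 614^{2} + 660 \cdot 614\right) - \frac{1}{-95652 + 112947} = \left(102176 + 376996 + 405240\right) - \frac{1}{17295} = 884412 - \frac{1}{17295} = \frac{15295905539}{17295}$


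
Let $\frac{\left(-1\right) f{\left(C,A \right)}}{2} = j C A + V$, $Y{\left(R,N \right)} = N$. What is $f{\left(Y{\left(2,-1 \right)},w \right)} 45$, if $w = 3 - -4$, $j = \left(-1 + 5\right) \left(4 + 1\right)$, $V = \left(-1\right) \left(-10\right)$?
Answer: $11700$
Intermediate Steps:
$V = 10$
$j = 20$ ($j = 4 \cdot 5 = 20$)
$w = 7$ ($w = 3 + 4 = 7$)
$f{\left(C,A \right)} = -20 - 40 A C$ ($f{\left(C,A \right)} = - 2 \left(20 C A + 10\right) = - 2 \left(20 A C + 10\right) = - 2 \left(10 + 20 A C\right) = -20 - 40 A C$)
$f{\left(Y{\left(2,-1 \right)},w \right)} 45 = \left(-20 - 280 \left(-1\right)\right) 45 = \left(-20 + 280\right) 45 = 260 \cdot 45 = 11700$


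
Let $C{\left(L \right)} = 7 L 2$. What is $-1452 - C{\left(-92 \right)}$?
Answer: $-164$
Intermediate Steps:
$C{\left(L \right)} = 14 L$
$-1452 - C{\left(-92 \right)} = -1452 - 14 \left(-92\right) = -1452 - -1288 = -1452 + 1288 = -164$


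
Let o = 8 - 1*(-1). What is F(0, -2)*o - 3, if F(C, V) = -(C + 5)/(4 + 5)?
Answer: -8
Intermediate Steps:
o = 9 (o = 8 + 1 = 9)
F(C, V) = -5/9 - C/9 (F(C, V) = -(5 + C)/9 = -(5/9 + C/9) = -5/9 - C/9)
F(0, -2)*o - 3 = (-5/9 - 1/9*0)*9 - 3 = (-5/9 + 0)*9 - 3 = -5/9*9 - 3 = -5 - 3 = -8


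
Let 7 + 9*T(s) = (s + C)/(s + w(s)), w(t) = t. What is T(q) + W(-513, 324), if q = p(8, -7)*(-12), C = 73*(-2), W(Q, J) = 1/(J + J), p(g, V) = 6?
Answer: -197/324 ≈ -0.60802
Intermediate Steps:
W(Q, J) = 1/(2*J)
C = -146
q = -72 (q = 6*(-12) = -72)
T(s) = -7/9 + (-146 + s)/(18*s) (T(s) = -7/9 + ((s - 146)/(s + s))/9 = -7/9 + ((-146 + s)/((2*s)))/9 = -7/9 + ((-146 + s)*(1/(2*s)))/9 = -7/9 + ((-146 + s)/(2*s))/9 = -7/9 + (-146 + s)/(18*s))
T(q) + W(-513, 324) = (1/18)*(-146 - 13*(-72))/(-72) + (1/2)/324 = (1/18)*(-1/72)*(-146 + 936) + (1/2)*(1/324) = (1/18)*(-1/72)*790 + 1/648 = -395/648 + 1/648 = -197/324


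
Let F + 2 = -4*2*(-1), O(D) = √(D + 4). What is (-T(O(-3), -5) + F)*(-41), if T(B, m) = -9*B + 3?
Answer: -492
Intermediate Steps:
O(D) = √(4 + D)
T(B, m) = 3 - 9*B
F = 6 (F = -2 - 4*2*(-1) = -2 - 8*(-1) = -2 + 8 = 6)
(-T(O(-3), -5) + F)*(-41) = (-(3 - 9*√(4 - 3)) + 6)*(-41) = (-(3 - 9*√1) + 6)*(-41) = (-(3 - 9*1) + 6)*(-41) = (-(3 - 9) + 6)*(-41) = (-1*(-6) + 6)*(-41) = (6 + 6)*(-41) = 12*(-41) = -492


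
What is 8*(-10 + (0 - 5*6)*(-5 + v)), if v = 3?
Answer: 400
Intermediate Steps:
8*(-10 + (0 - 5*6)*(-5 + v)) = 8*(-10 + (0 - 5*6)*(-5 + 3)) = 8*(-10 + (0 - 30)*(-2)) = 8*(-10 - 30*(-2)) = 8*(-10 + 60) = 8*50 = 400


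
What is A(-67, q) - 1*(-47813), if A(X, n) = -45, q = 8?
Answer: 47768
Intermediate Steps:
A(-67, q) - 1*(-47813) = -45 - 1*(-47813) = -45 + 47813 = 47768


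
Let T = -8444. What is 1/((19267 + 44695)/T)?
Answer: -4222/31981 ≈ -0.13202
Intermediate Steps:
1/((19267 + 44695)/T) = 1/((19267 + 44695)/(-8444)) = 1/(63962*(-1/8444)) = 1/(-31981/4222) = -4222/31981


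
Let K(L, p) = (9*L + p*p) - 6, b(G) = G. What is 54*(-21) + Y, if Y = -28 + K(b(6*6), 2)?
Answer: -840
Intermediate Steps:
K(L, p) = -6 + p**2 + 9*L (K(L, p) = (9*L + p**2) - 6 = (p**2 + 9*L) - 6 = -6 + p**2 + 9*L)
Y = 294 (Y = -28 + (-6 + 2**2 + 9*(6*6)) = -28 + (-6 + 4 + 9*36) = -28 + (-6 + 4 + 324) = -28 + 322 = 294)
54*(-21) + Y = 54*(-21) + 294 = -1134 + 294 = -840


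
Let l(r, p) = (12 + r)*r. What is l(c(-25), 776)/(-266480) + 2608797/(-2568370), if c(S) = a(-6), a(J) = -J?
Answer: -17386740213/17110480940 ≈ -1.0161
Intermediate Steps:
c(S) = 6 (c(S) = -1*(-6) = 6)
l(r, p) = r*(12 + r)
l(c(-25), 776)/(-266480) + 2608797/(-2568370) = (6*(12 + 6))/(-266480) + 2608797/(-2568370) = (6*18)*(-1/266480) + 2608797*(-1/2568370) = 108*(-1/266480) - 2608797/2568370 = -27/66620 - 2608797/2568370 = -17386740213/17110480940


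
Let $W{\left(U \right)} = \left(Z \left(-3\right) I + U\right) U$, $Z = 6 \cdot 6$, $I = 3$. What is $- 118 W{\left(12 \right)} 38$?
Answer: $16788096$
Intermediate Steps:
$Z = 36$
$W{\left(U \right)} = U \left(-324 + U\right)$ ($W{\left(U \right)} = \left(36 \left(-3\right) 3 + U\right) U = \left(\left(-108\right) 3 + U\right) U = \left(-324 + U\right) U = U \left(-324 + U\right)$)
$- 118 W{\left(12 \right)} 38 = - 118 \cdot 12 \left(-324 + 12\right) 38 = - 118 \cdot 12 \left(-312\right) 38 = \left(-118\right) \left(-3744\right) 38 = 441792 \cdot 38 = 16788096$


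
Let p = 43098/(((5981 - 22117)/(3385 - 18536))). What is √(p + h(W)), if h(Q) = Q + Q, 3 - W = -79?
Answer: √661196906867/4034 ≈ 201.57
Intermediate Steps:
W = 82 (W = 3 - 1*(-79) = 3 + 79 = 82)
p = 326488899/8068 (p = 43098/((-16136/(-15151))) = 43098/((-16136*(-1/15151))) = 43098/(16136/15151) = 43098*(15151/16136) = 326488899/8068 ≈ 40467.)
h(Q) = 2*Q
√(p + h(W)) = √(326488899/8068 + 2*82) = √(326488899/8068 + 164) = √(327812051/8068) = √661196906867/4034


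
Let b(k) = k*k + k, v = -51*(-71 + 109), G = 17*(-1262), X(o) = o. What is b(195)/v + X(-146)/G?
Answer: -4018083/203813 ≈ -19.715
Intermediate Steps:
G = -21454
v = -1938 (v = -51*38 = -1938)
b(k) = k + k² (b(k) = k² + k = k + k²)
b(195)/v + X(-146)/G = (195*(1 + 195))/(-1938) - 146/(-21454) = (195*196)*(-1/1938) - 146*(-1/21454) = 38220*(-1/1938) + 73/10727 = -6370/323 + 73/10727 = -4018083/203813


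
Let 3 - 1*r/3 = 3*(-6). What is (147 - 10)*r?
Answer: 8631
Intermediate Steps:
r = 63 (r = 9 - 9*(-6) = 9 - 3*(-18) = 9 + 54 = 63)
(147 - 10)*r = (147 - 10)*63 = 137*63 = 8631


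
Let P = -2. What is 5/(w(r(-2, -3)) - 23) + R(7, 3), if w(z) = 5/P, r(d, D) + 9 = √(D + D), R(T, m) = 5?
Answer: 245/51 ≈ 4.8039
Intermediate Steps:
r(d, D) = -9 + √2*√D (r(d, D) = -9 + √(D + D) = -9 + √(2*D) = -9 + √2*√D)
w(z) = -5/2 (w(z) = 5/(-2) = 5*(-½) = -5/2)
5/(w(r(-2, -3)) - 23) + R(7, 3) = 5/(-5/2 - 23) + 5 = 5/(-51/2) + 5 = -2/51*5 + 5 = -10/51 + 5 = 245/51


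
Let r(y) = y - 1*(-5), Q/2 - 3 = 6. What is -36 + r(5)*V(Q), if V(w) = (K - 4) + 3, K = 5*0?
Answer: -46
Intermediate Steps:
K = 0
Q = 18 (Q = 6 + 2*6 = 6 + 12 = 18)
V(w) = -1 (V(w) = (0 - 4) + 3 = -4 + 3 = -1)
r(y) = 5 + y (r(y) = y + 5 = 5 + y)
-36 + r(5)*V(Q) = -36 + (5 + 5)*(-1) = -36 + 10*(-1) = -36 - 10 = -46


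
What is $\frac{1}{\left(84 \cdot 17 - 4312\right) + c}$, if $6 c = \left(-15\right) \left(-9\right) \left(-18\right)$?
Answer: $- \frac{1}{3289} \approx -0.00030404$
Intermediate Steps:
$c = -405$ ($c = \frac{\left(-15\right) \left(-9\right) \left(-18\right)}{6} = \frac{135 \left(-18\right)}{6} = \frac{1}{6} \left(-2430\right) = -405$)
$\frac{1}{\left(84 \cdot 17 - 4312\right) + c} = \frac{1}{\left(84 \cdot 17 - 4312\right) - 405} = \frac{1}{\left(1428 - 4312\right) - 405} = \frac{1}{-2884 - 405} = \frac{1}{-3289} = - \frac{1}{3289}$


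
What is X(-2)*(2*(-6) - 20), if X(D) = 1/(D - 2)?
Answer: 8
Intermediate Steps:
X(D) = 1/(-2 + D)
X(-2)*(2*(-6) - 20) = (2*(-6) - 20)/(-2 - 2) = (-12 - 20)/(-4) = -¼*(-32) = 8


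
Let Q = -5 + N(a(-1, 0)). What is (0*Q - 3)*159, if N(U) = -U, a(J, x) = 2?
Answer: -477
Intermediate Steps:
Q = -7 (Q = -5 - 1*2 = -5 - 2 = -7)
(0*Q - 3)*159 = (0*(-7) - 3)*159 = (0 - 3)*159 = -3*159 = -477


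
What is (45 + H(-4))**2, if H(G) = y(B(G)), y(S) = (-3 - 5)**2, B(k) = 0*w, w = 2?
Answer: 11881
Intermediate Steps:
B(k) = 0 (B(k) = 0*2 = 0)
y(S) = 64 (y(S) = (-8)**2 = 64)
H(G) = 64
(45 + H(-4))**2 = (45 + 64)**2 = 109**2 = 11881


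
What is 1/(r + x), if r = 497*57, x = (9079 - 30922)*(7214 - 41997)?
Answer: 1/759793398 ≈ 1.3161e-9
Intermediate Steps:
x = 759765069 (x = -21843*(-34783) = 759765069)
r = 28329
1/(r + x) = 1/(28329 + 759765069) = 1/759793398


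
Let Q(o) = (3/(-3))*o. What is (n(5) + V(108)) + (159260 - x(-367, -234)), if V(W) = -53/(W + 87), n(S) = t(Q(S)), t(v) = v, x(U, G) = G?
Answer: 31100302/195 ≈ 1.5949e+5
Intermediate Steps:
Q(o) = -o (Q(o) = (3*(-1/3))*o = -o)
n(S) = -S
V(W) = -53/(87 + W)
(n(5) + V(108)) + (159260 - x(-367, -234)) = (-1*5 - 53/(87 + 108)) + (159260 - 1*(-234)) = (-5 - 53/195) + (159260 + 234) = (-5 - 53*1/195) + 159494 = (-5 - 53/195) + 159494 = -1028/195 + 159494 = 31100302/195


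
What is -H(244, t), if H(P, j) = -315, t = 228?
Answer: 315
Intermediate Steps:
-H(244, t) = -1*(-315) = 315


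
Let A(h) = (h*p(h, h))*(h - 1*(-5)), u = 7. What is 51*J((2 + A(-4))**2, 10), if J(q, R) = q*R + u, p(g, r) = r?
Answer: 165597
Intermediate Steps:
A(h) = h**2*(5 + h) (A(h) = (h*h)*(h - 1*(-5)) = h**2*(h + 5) = h**2*(5 + h))
J(q, R) = 7 + R*q (J(q, R) = q*R + 7 = R*q + 7 = 7 + R*q)
51*J((2 + A(-4))**2, 10) = 51*(7 + 10*(2 + (-4)**2*(5 - 4))**2) = 51*(7 + 10*(2 + 16*1)**2) = 51*(7 + 10*(2 + 16)**2) = 51*(7 + 10*18**2) = 51*(7 + 10*324) = 51*(7 + 3240) = 51*3247 = 165597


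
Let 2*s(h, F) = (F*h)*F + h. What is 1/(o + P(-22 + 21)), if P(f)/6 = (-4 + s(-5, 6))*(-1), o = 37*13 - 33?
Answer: 1/1027 ≈ 0.00097371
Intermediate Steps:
s(h, F) = h/2 + h*F²/2 (s(h, F) = ((F*h)*F + h)/2 = (h*F² + h)/2 = (h + h*F²)/2 = h/2 + h*F²/2)
o = 448 (o = 481 - 33 = 448)
P(f) = 579 (P(f) = 6*((-4 + (½)*(-5)*(1 + 6²))*(-1)) = 6*((-4 + (½)*(-5)*(1 + 36))*(-1)) = 6*((-4 + (½)*(-5)*37)*(-1)) = 6*((-4 - 185/2)*(-1)) = 6*(-193/2*(-1)) = 6*(193/2) = 579)
1/(o + P(-22 + 21)) = 1/(448 + 579) = 1/1027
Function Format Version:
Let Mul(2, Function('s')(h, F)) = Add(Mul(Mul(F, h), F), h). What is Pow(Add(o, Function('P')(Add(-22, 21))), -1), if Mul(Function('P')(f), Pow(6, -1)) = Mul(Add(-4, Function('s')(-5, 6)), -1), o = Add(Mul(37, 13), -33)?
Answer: Rational(1, 1027) ≈ 0.00097371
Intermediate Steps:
Function('s')(h, F) = Add(Mul(Rational(1, 2), h), Mul(Rational(1, 2), h, Pow(F, 2))) (Function('s')(h, F) = Mul(Rational(1, 2), Add(Mul(Mul(F, h), F), h)) = Mul(Rational(1, 2), Add(Mul(h, Pow(F, 2)), h)) = Mul(Rational(1, 2), Add(h, Mul(h, Pow(F, 2)))) = Add(Mul(Rational(1, 2), h), Mul(Rational(1, 2), h, Pow(F, 2))))
o = 448 (o = Add(481, -33) = 448)
Function('P')(f) = 579 (Function('P')(f) = Mul(6, Mul(Add(-4, Mul(Rational(1, 2), -5, Add(1, Pow(6, 2)))), -1)) = Mul(6, Mul(Add(-4, Mul(Rational(1, 2), -5, Add(1, 36))), -1)) = Mul(6, Mul(Add(-4, Mul(Rational(1, 2), -5, 37)), -1)) = Mul(6, Mul(Add(-4, Rational(-185, 2)), -1)) = Mul(6, Mul(Rational(-193, 2), -1)) = Mul(6, Rational(193, 2)) = 579)
Pow(Add(o, Function('P')(Add(-22, 21))), -1) = Pow(Add(448, 579), -1) = Pow(1027, -1) = Rational(1, 1027)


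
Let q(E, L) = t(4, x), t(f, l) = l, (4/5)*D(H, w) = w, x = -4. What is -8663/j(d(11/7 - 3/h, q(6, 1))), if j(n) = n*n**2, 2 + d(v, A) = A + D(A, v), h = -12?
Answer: 12170891264/72511713 ≈ 167.85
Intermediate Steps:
D(H, w) = 5*w/4
q(E, L) = -4
d(v, A) = -2 + A + 5*v/4 (d(v, A) = -2 + (A + 5*v/4) = -2 + A + 5*v/4)
j(n) = n**3
-8663/j(d(11/7 - 3/h, q(6, 1))) = -8663/(-2 - 4 + 5*(11/7 - 3/(-12))/4)**3 = -8663/(-2 - 4 + 5*(11*(1/7) - 3*(-1/12))/4)**3 = -8663/(-2 - 4 + 5*(11/7 + 1/4)/4)**3 = -8663/(-2 - 4 + (5/4)*(51/28))**3 = -8663/(-2 - 4 + 255/112)**3 = -8663/((-417/112)**3) = -8663/(-72511713/1404928) = -8663*(-1404928/72511713) = 12170891264/72511713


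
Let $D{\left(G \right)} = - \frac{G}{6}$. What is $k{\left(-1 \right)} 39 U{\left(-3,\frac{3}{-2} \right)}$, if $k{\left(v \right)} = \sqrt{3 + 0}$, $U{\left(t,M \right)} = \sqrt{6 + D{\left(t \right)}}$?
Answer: $\frac{39 \sqrt{78}}{2} \approx 172.22$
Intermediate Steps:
$D{\left(G \right)} = - \frac{G}{6}$
$U{\left(t,M \right)} = \sqrt{6 - \frac{t}{6}}$
$k{\left(v \right)} = \sqrt{3}$
$k{\left(-1 \right)} 39 U{\left(-3,\frac{3}{-2} \right)} = \sqrt{3} \cdot 39 \frac{\sqrt{216 - -18}}{6} = 39 \sqrt{3} \frac{\sqrt{216 + 18}}{6} = 39 \sqrt{3} \frac{\sqrt{234}}{6} = 39 \sqrt{3} \frac{3 \sqrt{26}}{6} = 39 \sqrt{3} \frac{\sqrt{26}}{2} = \frac{39 \sqrt{78}}{2}$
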